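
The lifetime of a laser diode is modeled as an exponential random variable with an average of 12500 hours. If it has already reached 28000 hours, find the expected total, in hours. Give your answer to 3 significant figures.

40500

The rate is λ = 1/12500 = 0.00008 per hour.
By memorylessness, E[X | X > 28000] = 28000 + 1/λ = 28000 + 12500 = 40500 hours.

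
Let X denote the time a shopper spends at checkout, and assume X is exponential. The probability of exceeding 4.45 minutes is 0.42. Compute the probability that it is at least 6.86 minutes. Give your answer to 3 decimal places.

e^(−λ·4.45) = 0.42 ⇒ λ = −ln(0.42)/4.45 = 0.194944.
P(X > 6.86) = e^(−0.194944·6.86) = e^(−1.3373) ≈ 0.263.

0.263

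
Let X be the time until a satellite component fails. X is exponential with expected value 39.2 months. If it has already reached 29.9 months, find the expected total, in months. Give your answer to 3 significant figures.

The rate is λ = 1/39.2 = 0.0255102 per month.
By memorylessness, E[X | X > 29.9] = 29.9 + 1/λ = 29.9 + 39.2 = 69.1 months.

69.1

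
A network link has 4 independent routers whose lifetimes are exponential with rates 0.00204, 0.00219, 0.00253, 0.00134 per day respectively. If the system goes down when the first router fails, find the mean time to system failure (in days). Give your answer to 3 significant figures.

The time to first failure is exponential with rate Σλ = 0.00204 + 0.00219 + 0.00253 + 0.00134 = 0.0081.
E[min] = 1/Σλ = 1/0.0081 = 123.457 days.

123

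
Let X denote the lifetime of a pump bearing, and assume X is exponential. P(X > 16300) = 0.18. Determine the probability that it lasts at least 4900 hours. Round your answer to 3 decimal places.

0.597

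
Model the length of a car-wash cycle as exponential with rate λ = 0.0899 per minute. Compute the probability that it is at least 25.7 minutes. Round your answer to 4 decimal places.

0.0992

P(X > 25.7) = e^(−λ·25.7) = e^(−2.3104) ≈ 0.0992.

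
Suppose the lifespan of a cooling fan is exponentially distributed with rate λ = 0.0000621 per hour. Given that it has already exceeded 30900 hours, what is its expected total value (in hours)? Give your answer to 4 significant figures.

47000

By memorylessness, E[X | X > 30900] = 30900 + 1/λ = 30900 + 16103.1 = 47003.1 hours.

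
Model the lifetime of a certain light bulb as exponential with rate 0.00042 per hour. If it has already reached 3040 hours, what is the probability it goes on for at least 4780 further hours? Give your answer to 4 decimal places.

0.1343

By the memoryless property, P(X > 3040+4780 | X > 3040) = P(X > 4780).
P(X > 4780) = e^(−2.0076) ≈ 0.1343.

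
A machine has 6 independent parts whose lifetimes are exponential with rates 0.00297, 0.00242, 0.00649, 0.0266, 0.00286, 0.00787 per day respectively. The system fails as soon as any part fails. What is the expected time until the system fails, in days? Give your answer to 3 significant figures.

The time to first failure is exponential with rate Σλ = 0.00297 + 0.00242 + 0.00649 + 0.0266 + 0.00286 + 0.00787 = 0.04921.
E[min] = 1/Σλ = 1/0.04921 = 20.3211 days.

20.3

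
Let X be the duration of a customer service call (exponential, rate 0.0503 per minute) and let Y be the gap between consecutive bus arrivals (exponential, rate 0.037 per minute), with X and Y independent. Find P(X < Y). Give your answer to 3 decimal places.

λ_1 = 0.0503, λ_2 = 0.037.
For independent exponentials, P(X < Y) = λ_1/(λ_1+λ_2) = 0.0503/0.0873 ≈ 0.576.

0.576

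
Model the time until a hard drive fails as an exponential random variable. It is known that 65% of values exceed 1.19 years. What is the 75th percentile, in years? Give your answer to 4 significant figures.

3.830

e^(−λ·1.19) = 0.65 ⇒ λ = −ln(0.65)/1.19 = 0.362002.
75th percentile: 1 − e^(−λt) = 0.75, t = −ln(0.25)/λ = 3.82952 years.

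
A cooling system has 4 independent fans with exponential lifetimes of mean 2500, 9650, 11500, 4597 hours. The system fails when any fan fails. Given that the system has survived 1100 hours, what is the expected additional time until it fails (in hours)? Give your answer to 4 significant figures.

First-failure rate Σλ = 1/2500 + 1/9650 + 1/11500 + 1/4597 = 0.000808117.
By memorylessness the expected residual is 1/Σλ = 1237.45 hours, regardless of the 1100 already elapsed.

1237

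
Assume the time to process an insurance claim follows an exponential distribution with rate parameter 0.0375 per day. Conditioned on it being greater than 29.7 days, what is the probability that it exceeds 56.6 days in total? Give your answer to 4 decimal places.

0.3647

The exponential is memoryless, so the remaining time is again Exp(λ): the condition X > 29.7 is irrelevant.
P(X > 26.9) = e^(−1.0087) ≈ 0.3647.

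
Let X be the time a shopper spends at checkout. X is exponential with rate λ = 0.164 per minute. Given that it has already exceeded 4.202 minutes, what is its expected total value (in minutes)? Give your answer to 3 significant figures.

By memorylessness, E[X | X > 4.202] = 4.202 + 1/λ = 4.202 + 6.09756 = 10.2996 minutes.

10.3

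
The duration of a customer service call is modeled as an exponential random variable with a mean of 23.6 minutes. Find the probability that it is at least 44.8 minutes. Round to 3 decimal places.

0.150

The rate is λ = 1/23.6 = 0.0423729 per minute.
P(X > 44.8) = e^(−λ·44.8) = e^(−1.8983) ≈ 0.150.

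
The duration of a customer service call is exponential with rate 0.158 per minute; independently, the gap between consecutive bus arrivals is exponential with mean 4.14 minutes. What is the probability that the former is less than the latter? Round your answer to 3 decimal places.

λ_1 = 0.158, λ_2 = 1/4.14 = 0.241546.
For independent exponentials, P(the former < the latter) = λ_1/(λ_1+λ_2) = 0.158/0.399546 ≈ 0.395.

0.395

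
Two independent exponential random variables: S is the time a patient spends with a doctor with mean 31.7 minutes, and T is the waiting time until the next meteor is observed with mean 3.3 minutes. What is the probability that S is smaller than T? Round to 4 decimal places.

0.0943

λ_1 = 1/31.7 = 0.0315457, λ_2 = 1/3.3 = 0.30303.
For independent exponentials, P(S < T) = λ_1/(λ_1+λ_2) = 0.0315457/0.334576 ≈ 0.0943.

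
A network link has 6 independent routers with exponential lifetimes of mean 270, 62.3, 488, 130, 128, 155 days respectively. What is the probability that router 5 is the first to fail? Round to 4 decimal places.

Rates: λ_i = 1/mean_i → 0.0037037, 0.0160514, 0.00204918, 0.00769231, 0.0078125, 0.00645161; Σλ = 0.0437607.
P(router 5 first) = λ_5/Σλ = 0.0078125/0.0437607 ≈ 0.1785.

0.1785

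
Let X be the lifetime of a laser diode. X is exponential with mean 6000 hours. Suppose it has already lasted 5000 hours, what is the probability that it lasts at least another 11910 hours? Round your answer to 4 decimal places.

0.1374

The rate is λ = 1/6000 = 0.000166667 per hour.
By the memoryless property, P(X > 5000+11910 | X > 5000) = P(X > 11910).
P(X > 11910) = e^(−1.985) ≈ 0.1374.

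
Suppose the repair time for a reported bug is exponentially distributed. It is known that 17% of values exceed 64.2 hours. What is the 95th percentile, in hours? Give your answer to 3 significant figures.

e^(−λ·64.2) = 0.17 ⇒ λ = −ln(0.17)/64.2 = 0.0276006.
95th percentile: 1 − e^(−λt) = 0.95, t = −ln(0.05)/λ = 108.539 hours.

109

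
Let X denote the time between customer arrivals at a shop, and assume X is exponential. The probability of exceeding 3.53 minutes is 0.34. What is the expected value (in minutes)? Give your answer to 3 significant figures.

e^(−λ·3.53) = 0.34 ⇒ λ = −ln(0.34)/3.53 = 0.305612.
Mean = 1/λ = 3.27212 minutes.

3.27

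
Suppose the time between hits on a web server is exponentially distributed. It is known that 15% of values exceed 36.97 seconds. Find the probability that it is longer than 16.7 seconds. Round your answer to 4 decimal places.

e^(−λ·36.97) = 0.15 ⇒ λ = −ln(0.15)/36.97 = 0.0513151.
P(X > 16.7) = e^(−0.0513151·16.7) = e^(−0.85696) ≈ 0.4244.

0.4244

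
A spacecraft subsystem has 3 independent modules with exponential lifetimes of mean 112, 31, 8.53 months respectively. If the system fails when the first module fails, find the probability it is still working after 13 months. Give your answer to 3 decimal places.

The first failure time is exponential with rate Σλ_i = 1/112 + 1/31 + 1/8.53 = 0.15842 per month.
P(min > 13) = e^(−0.15842·13) = e^(−2.0595) ≈ 0.128.

0.128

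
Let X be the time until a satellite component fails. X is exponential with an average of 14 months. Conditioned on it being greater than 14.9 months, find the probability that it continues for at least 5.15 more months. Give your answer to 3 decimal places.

The rate is λ = 1/14 = 0.0714286 per month.
P(X > s+t | X > s) = e^(−λ(s+t))/e^(−λs) = e^(−λt), independent of s = 14.9.
P(X > 5.15) = e^(−0.36786) ≈ 0.692.

0.692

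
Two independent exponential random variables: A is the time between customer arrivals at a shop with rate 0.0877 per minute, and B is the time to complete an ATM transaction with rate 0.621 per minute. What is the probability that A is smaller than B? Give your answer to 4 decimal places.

λ_1 = 0.0877, λ_2 = 0.621.
For independent exponentials, P(A < B) = λ_1/(λ_1+λ_2) = 0.0877/0.7087 ≈ 0.1237.

0.1237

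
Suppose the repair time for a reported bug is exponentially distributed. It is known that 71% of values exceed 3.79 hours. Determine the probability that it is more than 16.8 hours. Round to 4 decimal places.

e^(−λ·3.79) = 0.71 ⇒ λ = −ln(0.71)/3.79 = 0.0903668.
P(X > 16.8) = e^(−0.0903668·16.8) = e^(−1.5182) ≈ 0.2191.

0.2191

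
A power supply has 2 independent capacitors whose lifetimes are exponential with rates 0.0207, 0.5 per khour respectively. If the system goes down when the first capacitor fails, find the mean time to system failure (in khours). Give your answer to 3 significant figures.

1.92

The time to first failure is exponential with rate Σλ = 0.0207 + 0.5 = 0.5207.
E[min] = 1/Σλ = 1/0.5207 = 1.92049 khours.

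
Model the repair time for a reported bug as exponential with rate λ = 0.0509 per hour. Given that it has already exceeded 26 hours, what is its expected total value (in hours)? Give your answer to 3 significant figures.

By memorylessness, E[X | X > 26] = 26 + 1/λ = 26 + 19.6464 = 45.6464 hours.

45.6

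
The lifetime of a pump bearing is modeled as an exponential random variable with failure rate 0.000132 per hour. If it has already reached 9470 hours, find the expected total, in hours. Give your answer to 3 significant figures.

By memorylessness, E[X | X > 9470] = 9470 + 1/λ = 9470 + 7575.76 = 17045.8 hours.

17000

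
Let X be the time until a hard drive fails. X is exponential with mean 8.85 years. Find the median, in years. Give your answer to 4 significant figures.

6.134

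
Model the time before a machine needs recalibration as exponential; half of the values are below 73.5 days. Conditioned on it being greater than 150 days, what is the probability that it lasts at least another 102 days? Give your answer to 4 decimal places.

0.3822

For an exponential, median = ln(2)/λ, so λ = ln 2 / 73.5 = 0.00943057 per day.
P(X > s+t | X > s) = e^(−λ(s+t))/e^(−λs) = e^(−λt), independent of s = 150.
P(X > 102) = e^(−0.96192) ≈ 0.3822.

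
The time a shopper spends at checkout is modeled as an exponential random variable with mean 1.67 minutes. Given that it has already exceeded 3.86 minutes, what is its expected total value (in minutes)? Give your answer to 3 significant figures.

The rate is λ = 1/1.67 = 0.598802 per minute.
By memorylessness, E[X | X > 3.86] = 3.86 + 1/λ = 3.86 + 1.67 = 5.53 minutes.

5.53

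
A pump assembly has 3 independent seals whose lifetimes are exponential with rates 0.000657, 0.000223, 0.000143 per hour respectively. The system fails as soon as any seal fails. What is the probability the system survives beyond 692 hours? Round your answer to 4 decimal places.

0.4927

The time to first failure is exponential with rate Σλ = 0.000657 + 0.000223 + 0.000143 = 0.001023.
P(min > 692) = e^(−0.001023·692) = e^(−0.70792) ≈ 0.4927.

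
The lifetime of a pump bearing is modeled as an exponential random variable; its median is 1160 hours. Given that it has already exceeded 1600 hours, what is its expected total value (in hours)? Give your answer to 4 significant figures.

For an exponential, median = ln(2)/λ, so λ = ln 2 / 1160 = 0.000597541 per hour.
By memorylessness, E[X | X > 1600] = 1600 + 1/λ = 1600 + 1673.53 = 3273.53 hours.

3274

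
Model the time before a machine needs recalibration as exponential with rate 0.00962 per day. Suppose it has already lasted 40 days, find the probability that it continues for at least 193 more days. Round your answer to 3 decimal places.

0.156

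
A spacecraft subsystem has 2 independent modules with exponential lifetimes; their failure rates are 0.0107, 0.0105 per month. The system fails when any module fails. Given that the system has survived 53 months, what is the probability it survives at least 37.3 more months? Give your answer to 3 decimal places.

0.454

Time to first failure ~ Exp(Σλ) with Σλ = 0.0212.
By memorylessness, P(T > 53+37.3 | T > 53) = P(T > 37.3) = e^(−0.0212·37.3) ≈ 0.454.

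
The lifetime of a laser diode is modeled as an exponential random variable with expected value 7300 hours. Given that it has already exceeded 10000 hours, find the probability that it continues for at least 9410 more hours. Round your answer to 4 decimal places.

0.2755

The rate is λ = 1/7300 = 0.000136986 per hour.
P(X > s+t | X > s) = e^(−λ(s+t))/e^(−λs) = e^(−λt), independent of s = 10000.
P(X > 9410) = e^(−1.289) ≈ 0.2755.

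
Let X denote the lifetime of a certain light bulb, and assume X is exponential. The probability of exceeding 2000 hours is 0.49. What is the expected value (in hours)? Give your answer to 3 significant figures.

2800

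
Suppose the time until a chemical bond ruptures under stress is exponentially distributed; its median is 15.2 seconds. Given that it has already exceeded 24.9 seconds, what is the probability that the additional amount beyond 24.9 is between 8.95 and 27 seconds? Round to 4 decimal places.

For an exponential, median = ln(2)/λ, so λ = ln 2 / 15.2 = 0.0456018 per second.
Memoryless: the residual past 24.9 is again Exp(λ).
P(8.95 < residual < 27) = e^(−λ·8.95) − e^(−λ·27) = 0.66489 − 0.29193 ≈ 0.3730.

0.3730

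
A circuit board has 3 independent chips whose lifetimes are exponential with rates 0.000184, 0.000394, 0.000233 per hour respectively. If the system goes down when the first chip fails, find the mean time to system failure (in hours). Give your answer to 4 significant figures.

1233

The time to first failure is exponential with rate Σλ = 0.000184 + 0.000394 + 0.000233 = 0.000811.
E[min] = 1/Σλ = 1/0.000811 = 1233.05 hours.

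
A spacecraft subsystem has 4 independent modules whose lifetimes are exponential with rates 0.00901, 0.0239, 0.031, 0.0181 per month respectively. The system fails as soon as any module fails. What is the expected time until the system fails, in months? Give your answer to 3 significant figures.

12.2

The time to first failure is exponential with rate Σλ = 0.00901 + 0.0239 + 0.031 + 0.0181 = 0.08201.
E[min] = 1/Σλ = 1/0.08201 = 12.1936 months.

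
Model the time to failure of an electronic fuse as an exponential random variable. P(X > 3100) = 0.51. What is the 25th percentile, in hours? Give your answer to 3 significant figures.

1320

e^(−λ·3100) = 0.51 ⇒ λ = −ln(0.51)/3100 = 0.000217208.
25th percentile: 1 − e^(−λt) = 0.25, t = −ln(0.75)/λ = 1324.45 hours.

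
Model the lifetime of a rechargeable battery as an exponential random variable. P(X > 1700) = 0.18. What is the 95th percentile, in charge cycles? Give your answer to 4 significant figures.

2970

e^(−λ·1700) = 0.18 ⇒ λ = −ln(0.18)/1700 = 0.0010087.
95th percentile: 1 − e^(−λt) = 0.95, t = −ln(0.05)/λ = 2969.88 charge cycles.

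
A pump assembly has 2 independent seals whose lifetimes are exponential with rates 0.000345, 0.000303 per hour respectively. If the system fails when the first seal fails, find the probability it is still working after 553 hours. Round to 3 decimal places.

The time to first failure is exponential with rate Σλ = 0.000345 + 0.000303 = 0.000648.
P(min > 553) = e^(−0.000648·553) = e^(−0.35834) ≈ 0.699.

0.699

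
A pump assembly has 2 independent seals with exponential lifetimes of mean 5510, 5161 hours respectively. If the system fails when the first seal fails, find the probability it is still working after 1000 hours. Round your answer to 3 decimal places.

0.687

The first failure time is exponential with rate Σλ_i = 1/5510 + 1/5161 = 0.000375249 per hour.
P(min > 1000) = e^(−0.000375249·1000) = e^(−0.37525) ≈ 0.687.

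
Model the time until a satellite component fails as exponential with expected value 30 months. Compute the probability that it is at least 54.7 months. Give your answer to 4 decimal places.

0.1615

The rate is λ = 1/30 = 0.0333333 per month.
P(X > 54.7) = e^(−λ·54.7) = e^(−1.8233) ≈ 0.1615.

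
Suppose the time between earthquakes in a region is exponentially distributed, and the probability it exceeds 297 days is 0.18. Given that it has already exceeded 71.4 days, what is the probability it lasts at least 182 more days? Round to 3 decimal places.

0.350

From e^(−λ·297) = 0.18, λ = −ln(0.18)/297 = 0.00577373.
Memoryless: P(X > 71.4+182 | X > 71.4) = P(X > 182) = e^(−0.00577373·182) ≈ 0.350.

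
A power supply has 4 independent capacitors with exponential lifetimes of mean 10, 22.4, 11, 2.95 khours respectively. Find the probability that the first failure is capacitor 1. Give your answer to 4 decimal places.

Rates: λ_i = 1/mean_i → 0.1, 0.0446429, 0.0909091, 0.338983; Σλ = 0.574535.
P(capacitor 1 first) = λ_1/Σλ = 0.1/0.574535 ≈ 0.1741.

0.1741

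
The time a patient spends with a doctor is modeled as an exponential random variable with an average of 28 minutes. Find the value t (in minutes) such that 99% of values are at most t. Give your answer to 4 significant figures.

128.9

The rate is λ = 1/28 = 0.0357143 per minute.
Set 1 − e^(−λt) = 0.99, so t = −ln(0.01)/λ = 4.6052/0.0357143 ≈ 128.945 minutes.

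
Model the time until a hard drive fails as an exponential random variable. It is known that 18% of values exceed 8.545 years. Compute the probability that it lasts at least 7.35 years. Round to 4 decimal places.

e^(−λ·8.545) = 0.18 ⇒ λ = −ln(0.18)/8.545 = 0.200679.
P(X > 7.35) = e^(−0.200679·7.35) = e^(−1.475) ≈ 0.2288.

0.2288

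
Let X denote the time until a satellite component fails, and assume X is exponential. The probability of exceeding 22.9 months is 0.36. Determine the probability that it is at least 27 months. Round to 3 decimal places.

0.300

e^(−λ·22.9) = 0.36 ⇒ λ = −ln(0.36)/22.9 = 0.0446136.
P(X > 27) = e^(−0.0446136·27) = e^(−1.2046) ≈ 0.300.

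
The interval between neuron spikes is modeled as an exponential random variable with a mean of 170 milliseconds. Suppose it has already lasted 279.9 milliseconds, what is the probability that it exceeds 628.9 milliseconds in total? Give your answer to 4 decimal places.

The rate is λ = 1/170 = 0.00588235 per millisecond.
The exponential is memoryless, so the remaining time is again Exp(λ): the condition X > 279.9 is irrelevant.
P(X > 349) = e^(−2.0529) ≈ 0.1284.

0.1284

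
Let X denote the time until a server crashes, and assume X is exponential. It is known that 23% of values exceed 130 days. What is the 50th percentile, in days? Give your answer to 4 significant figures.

e^(−λ·130) = 0.23 ⇒ λ = −ln(0.23)/130 = 0.0113052.
50th percentile: 1 − e^(−λt) = 0.5, t = −ln(0.5)/λ = 61.3122 days.

61.31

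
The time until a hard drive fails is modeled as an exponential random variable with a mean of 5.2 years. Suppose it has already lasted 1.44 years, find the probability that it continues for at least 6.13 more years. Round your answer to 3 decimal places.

0.308

The rate is λ = 1/5.2 = 0.192308 per year.
P(X > s+t | X > s) = e^(−λ(s+t))/e^(−λs) = e^(−λt), independent of s = 1.44.
P(X > 6.13) = e^(−1.1788) ≈ 0.308.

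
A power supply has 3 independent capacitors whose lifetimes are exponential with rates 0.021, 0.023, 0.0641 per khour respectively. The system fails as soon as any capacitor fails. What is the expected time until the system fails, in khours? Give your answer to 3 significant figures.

The time to first failure is exponential with rate Σλ = 0.021 + 0.023 + 0.0641 = 0.1081.
E[min] = 1/Σλ = 1/0.1081 = 9.25069 khours.

9.25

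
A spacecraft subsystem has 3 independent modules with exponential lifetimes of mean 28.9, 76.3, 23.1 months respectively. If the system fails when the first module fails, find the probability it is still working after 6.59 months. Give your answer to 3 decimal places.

0.549

The first failure time is exponential with rate Σλ_i = 1/28.9 + 1/76.3 + 1/23.1 = 0.0909983 per month.
P(min > 6.59) = e^(−0.0909983·6.59) = e^(−0.59968) ≈ 0.549.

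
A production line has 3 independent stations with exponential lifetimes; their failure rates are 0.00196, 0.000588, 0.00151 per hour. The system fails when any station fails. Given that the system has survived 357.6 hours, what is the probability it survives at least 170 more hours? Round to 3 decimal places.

0.502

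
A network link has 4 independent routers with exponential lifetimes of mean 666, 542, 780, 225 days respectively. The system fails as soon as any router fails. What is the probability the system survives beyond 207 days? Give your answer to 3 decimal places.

The first failure time is exponential with rate Σλ_i = 1/666 + 1/542 + 1/780 + 1/225 = 0.00907302 per day.
P(min > 207) = e^(−0.00907302·207) = e^(−1.8781) ≈ 0.153.

0.153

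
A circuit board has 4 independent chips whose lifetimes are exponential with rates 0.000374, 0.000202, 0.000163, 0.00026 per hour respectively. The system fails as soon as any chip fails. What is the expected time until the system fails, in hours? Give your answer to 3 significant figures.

The time to first failure is exponential with rate Σλ = 0.000374 + 0.000202 + 0.000163 + 0.00026 = 0.000999.
E[min] = 1/Σλ = 1/0.000999 = 1001 hours.

1000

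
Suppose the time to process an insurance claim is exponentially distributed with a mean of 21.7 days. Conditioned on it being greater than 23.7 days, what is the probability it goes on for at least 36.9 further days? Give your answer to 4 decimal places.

The rate is λ = 1/21.7 = 0.0460829 per day.
P(X > s+t | X > s) = e^(−λ(s+t))/e^(−λs) = e^(−λt), independent of s = 23.7.
P(X > 36.9) = e^(−1.7005) ≈ 0.1826.

0.1826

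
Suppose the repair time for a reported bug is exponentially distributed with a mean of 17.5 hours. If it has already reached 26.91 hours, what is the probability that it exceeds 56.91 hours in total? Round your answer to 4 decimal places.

The rate is λ = 1/17.5 = 0.0571429 per hour.
P(X > s+t | X > s) = e^(−λ(s+t))/e^(−λs) = e^(−λt), independent of s = 26.91.
P(X > 30) = e^(−1.7143) ≈ 0.1801.

0.1801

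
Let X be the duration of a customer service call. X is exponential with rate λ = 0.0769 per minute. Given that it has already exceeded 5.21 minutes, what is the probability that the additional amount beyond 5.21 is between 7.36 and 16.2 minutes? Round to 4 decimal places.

0.2801

Memoryless: the residual past 5.21 is again Exp(λ).
P(7.36 < residual < 16.2) = e^(−λ·7.36) − e^(−λ·16.2) = 0.56780 − 0.28772 ≈ 0.2801.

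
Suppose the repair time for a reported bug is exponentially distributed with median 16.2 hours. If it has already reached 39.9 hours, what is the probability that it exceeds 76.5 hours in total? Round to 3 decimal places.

0.209

For an exponential, median = ln(2)/λ, so λ = ln 2 / 16.2 = 0.0427869 per hour.
The exponential is memoryless, so the remaining time is again Exp(λ): the condition X > 39.9 is irrelevant.
P(X > 36.6) = e^(−1.566) ≈ 0.209.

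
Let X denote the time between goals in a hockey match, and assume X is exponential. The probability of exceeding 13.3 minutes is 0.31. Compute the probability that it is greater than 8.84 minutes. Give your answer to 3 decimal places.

e^(−λ·13.3) = 0.31 ⇒ λ = −ln(0.31)/13.3 = 0.0880589.
P(X > 8.84) = e^(−0.0880589·8.84) = e^(−0.77844) ≈ 0.459.

0.459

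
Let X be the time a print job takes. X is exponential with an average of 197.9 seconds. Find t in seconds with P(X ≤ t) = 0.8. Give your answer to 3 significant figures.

The rate is λ = 1/197.9 = 0.00505306 per second.
Set 1 − e^(−λt) = 0.8, so t = −ln(0.2)/λ = 1.6094/0.00505306 ≈ 318.508 seconds.

319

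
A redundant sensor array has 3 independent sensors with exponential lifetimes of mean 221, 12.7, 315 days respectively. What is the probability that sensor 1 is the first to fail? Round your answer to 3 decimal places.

0.052

Rates: λ_i = 1/mean_i → 0.00452489, 0.0787402, 0.0031746; Σλ = 0.0864396.
P(sensor 1 first) = λ_1/Σλ = 0.00452489/0.0864396 ≈ 0.052.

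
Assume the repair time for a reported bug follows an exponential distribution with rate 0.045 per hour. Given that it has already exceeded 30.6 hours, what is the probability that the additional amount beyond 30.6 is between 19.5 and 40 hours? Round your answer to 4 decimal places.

0.2505

Memoryless: the residual past 30.6 is again Exp(λ).
P(19.5 < residual < 40) = e^(−λ·19.5) − e^(−λ·40) = 0.41582 − 0.16530 ≈ 0.2505.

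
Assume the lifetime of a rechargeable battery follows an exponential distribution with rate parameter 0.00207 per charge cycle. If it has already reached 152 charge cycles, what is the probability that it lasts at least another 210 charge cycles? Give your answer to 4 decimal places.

0.6475

P(X > s+t | X > s) = e^(−λ(s+t))/e^(−λs) = e^(−λt), independent of s = 152.
P(X > 210) = e^(−0.4347) ≈ 0.6475.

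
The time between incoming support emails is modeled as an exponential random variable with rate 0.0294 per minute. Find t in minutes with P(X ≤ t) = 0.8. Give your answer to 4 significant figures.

Set 1 − e^(−λt) = 0.8, so t = −ln(0.2)/λ = 1.6094/0.0294 ≈ 54.7428 minutes.

54.74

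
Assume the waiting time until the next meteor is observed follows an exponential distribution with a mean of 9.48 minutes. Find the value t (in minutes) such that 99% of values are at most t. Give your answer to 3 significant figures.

43.7

The rate is λ = 1/9.48 = 0.105485 per minute.
Set 1 − e^(−λt) = 0.99, so t = −ln(0.01)/λ = 4.6052/0.105485 ≈ 43.657 minutes.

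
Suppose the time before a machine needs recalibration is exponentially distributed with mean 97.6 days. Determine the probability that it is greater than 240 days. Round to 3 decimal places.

0.086

The rate is λ = 1/97.6 = 0.0102459 per day.
P(X > 240) = e^(−λ·240) = e^(−2.459) ≈ 0.086.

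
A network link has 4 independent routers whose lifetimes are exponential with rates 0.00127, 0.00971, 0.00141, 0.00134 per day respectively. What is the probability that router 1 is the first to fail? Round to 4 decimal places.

The time to first failure is exponential with rate Σλ = 0.00127 + 0.00971 + 0.00141 + 0.00134 = 0.01373.
P(router 1 first) = λ_1/Σλ = 0.00127/0.01373 ≈ 0.0925.

0.0925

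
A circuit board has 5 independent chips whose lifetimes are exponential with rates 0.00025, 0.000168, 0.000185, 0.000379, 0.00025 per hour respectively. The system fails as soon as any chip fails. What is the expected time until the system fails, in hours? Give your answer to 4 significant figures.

811.7

The time to first failure is exponential with rate Σλ = 0.00025 + 0.000168 + 0.000185 + 0.000379 + 0.00025 = 0.001232.
E[min] = 1/Σλ = 1/0.001232 = 811.688 hours.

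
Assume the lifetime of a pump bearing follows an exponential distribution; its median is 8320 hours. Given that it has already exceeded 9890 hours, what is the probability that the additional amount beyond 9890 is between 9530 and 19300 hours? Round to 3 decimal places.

For an exponential, median = ln(2)/λ, so λ = ln 2 / 8320 = 0.000083311 per hour.
Memoryless: the residual past 9890 is again Exp(λ).
P(9530 < residual < 19300) = e^(−λ·9530) − e^(−λ·19300) = 0.45205 − 0.20031 ≈ 0.252.

0.252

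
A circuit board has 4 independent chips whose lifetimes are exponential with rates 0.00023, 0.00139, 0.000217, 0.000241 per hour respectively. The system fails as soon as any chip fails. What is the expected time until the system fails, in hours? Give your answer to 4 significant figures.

The time to first failure is exponential with rate Σλ = 0.00023 + 0.00139 + 0.000217 + 0.000241 = 0.002078.
E[min] = 1/Σλ = 1/0.002078 = 481.232 hours.

481.2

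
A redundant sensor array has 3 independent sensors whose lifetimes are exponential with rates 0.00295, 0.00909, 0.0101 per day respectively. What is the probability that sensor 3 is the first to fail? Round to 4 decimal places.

0.4562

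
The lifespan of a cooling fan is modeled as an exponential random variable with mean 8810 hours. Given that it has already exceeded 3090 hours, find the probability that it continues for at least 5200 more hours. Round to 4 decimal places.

The rate is λ = 1/8810 = 0.000113507 per hour.
By the memoryless property, P(X > 3090+5200 | X > 3090) = P(X > 5200).
P(X > 5200) = e^(−0.59024) ≈ 0.5542.

0.5542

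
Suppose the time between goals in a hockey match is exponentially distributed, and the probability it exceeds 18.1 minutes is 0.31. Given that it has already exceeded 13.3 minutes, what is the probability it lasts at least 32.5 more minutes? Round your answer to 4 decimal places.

0.1221

From e^(−λ·18.1) = 0.31, λ = −ln(0.31)/18.1 = 0.0647062.
Memoryless: P(X > 13.3+32.5 | X > 13.3) = P(X > 32.5) = e^(−0.0647062·32.5) ≈ 0.1221.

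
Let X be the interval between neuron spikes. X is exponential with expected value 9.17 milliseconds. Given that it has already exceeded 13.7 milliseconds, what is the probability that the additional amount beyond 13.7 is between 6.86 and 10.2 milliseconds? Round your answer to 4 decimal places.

0.1445

The rate is λ = 1/9.17 = 0.109051 per millisecond.
Memoryless: the residual past 13.7 is again Exp(λ).
P(6.86 < residual < 10.2) = e^(−λ·6.86) − e^(−λ·10.2) = 0.47327 − 0.32879 ≈ 0.1445.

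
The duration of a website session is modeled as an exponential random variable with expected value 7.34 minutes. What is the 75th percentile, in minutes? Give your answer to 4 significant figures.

10.18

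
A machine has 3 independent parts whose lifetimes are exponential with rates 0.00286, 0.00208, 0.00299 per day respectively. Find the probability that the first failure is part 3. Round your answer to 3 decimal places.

The time to first failure is exponential with rate Σλ = 0.00286 + 0.00208 + 0.00299 = 0.00793.
P(part 3 first) = λ_3/Σλ = 0.00299/0.00793 ≈ 0.377.

0.377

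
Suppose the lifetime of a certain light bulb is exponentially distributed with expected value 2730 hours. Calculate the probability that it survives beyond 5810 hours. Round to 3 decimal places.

0.119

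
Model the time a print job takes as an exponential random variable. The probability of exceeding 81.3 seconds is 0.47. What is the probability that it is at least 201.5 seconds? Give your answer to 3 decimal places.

e^(−λ·81.3) = 0.47 ⇒ λ = −ln(0.47)/81.3 = 0.00928687.
P(X > 201.5) = e^(−0.00928687·201.5) = e^(−1.8713) ≈ 0.154.

0.154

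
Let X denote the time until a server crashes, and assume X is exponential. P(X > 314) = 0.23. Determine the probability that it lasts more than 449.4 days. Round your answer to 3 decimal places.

0.122

e^(−λ·314) = 0.23 ⇒ λ = −ln(0.23)/314 = 0.0046805.
P(X > 449.4) = e^(−0.0046805·449.4) = e^(−2.1034) ≈ 0.122.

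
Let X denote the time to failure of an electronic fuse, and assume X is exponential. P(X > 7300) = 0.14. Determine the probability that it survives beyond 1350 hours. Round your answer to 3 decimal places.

e^(−λ·7300) = 0.14 ⇒ λ = −ln(0.14)/7300 = 0.000269331.
P(X > 1350) = e^(−0.000269331·1350) = e^(−0.3636) ≈ 0.695.

0.695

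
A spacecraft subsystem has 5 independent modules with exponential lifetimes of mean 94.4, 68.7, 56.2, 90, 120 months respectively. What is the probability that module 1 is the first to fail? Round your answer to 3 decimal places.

0.170

Rates: λ_i = 1/mean_i → 0.0105932, 0.014556, 0.0177936, 0.0111111, 0.00833333; Σλ = 0.0623873.
P(module 1 first) = λ_1/Σλ = 0.0105932/0.0623873 ≈ 0.170.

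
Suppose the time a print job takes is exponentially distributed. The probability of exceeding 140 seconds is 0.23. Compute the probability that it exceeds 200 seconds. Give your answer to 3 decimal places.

e^(−λ·140) = 0.23 ⇒ λ = −ln(0.23)/140 = 0.0104977.
P(X > 200) = e^(−0.0104977·200) = e^(−2.0995) ≈ 0.123.

0.123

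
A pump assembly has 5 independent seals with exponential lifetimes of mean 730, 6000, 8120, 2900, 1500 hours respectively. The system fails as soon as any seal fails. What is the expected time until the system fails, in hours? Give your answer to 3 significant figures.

374

The first failure time is exponential with rate Σλ_i = 1/730 + 1/6000 + 1/8120 + 1/2900 + 1/1500 = 0.00267118 per hour.
E[min] = 1/Σλ = 1/0.00267118 = 374.367 hours.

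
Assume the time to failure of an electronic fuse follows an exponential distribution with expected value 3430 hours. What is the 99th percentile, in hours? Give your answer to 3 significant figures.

The rate is λ = 1/3430 = 0.000291545 per hour.
Set 1 − e^(−λt) = 0.99, so t = −ln(0.01)/λ = 4.6052/0.000291545 ≈ 15795.7 hours.

15800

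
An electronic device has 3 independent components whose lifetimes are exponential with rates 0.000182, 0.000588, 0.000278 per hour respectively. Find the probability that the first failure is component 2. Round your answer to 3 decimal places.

0.561

The time to first failure is exponential with rate Σλ = 0.000182 + 0.000588 + 0.000278 = 0.001048.
P(component 2 first) = λ_2/Σλ = 0.000588/0.001048 ≈ 0.561.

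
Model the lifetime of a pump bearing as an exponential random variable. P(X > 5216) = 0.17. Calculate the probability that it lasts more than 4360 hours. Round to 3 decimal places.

e^(−λ·5216) = 0.17 ⇒ λ = −ln(0.17)/5216 = 0.000339716.
P(X > 4360) = e^(−0.000339716·4360) = e^(−1.4812) ≈ 0.227.

0.227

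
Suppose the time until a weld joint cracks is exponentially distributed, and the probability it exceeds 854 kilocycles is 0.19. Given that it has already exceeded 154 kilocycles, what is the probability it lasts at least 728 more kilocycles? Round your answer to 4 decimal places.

From e^(−λ·854) = 0.19, λ = −ln(0.19)/854 = 0.00194465.
Memoryless: P(X > 154+728 | X > 154) = P(X > 728) = e^(−0.00194465·728) ≈ 0.2428.

0.2428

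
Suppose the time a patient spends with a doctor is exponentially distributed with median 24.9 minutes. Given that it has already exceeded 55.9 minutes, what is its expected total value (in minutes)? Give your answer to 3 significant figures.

For an exponential, median = ln(2)/λ, so λ = ln 2 / 24.9 = 0.0278372 per minute.
By memorylessness, E[X | X > 55.9] = 55.9 + 1/λ = 55.9 + 35.9231 = 91.8231 minutes.

91.8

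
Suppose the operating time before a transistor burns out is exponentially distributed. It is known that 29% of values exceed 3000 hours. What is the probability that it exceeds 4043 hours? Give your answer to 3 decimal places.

e^(−λ·3000) = 0.29 ⇒ λ = −ln(0.29)/3000 = 0.000412625.
P(X > 4043) = e^(−0.000412625·4043) = e^(−1.6682) ≈ 0.189.

0.189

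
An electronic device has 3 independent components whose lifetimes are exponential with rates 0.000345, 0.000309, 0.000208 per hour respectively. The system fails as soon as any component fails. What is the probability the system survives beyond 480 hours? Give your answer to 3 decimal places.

0.661

The time to first failure is exponential with rate Σλ = 0.000345 + 0.000309 + 0.000208 = 0.000862.
P(min > 480) = e^(−0.000862·480) = e^(−0.41376) ≈ 0.661.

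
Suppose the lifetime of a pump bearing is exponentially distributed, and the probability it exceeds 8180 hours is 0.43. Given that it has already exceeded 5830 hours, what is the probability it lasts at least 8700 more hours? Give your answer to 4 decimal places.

0.4075

From e^(−λ·8180) = 0.43, λ = −ln(0.43)/8180 = 0.000103175.
Memoryless: P(X > 5830+8700 | X > 5830) = P(X > 8700) = e^(−0.000103175·8700) ≈ 0.4075.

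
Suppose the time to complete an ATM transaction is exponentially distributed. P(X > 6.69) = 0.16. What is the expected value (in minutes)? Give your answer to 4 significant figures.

e^(−λ·6.69) = 0.16 ⇒ λ = −ln(0.16)/6.69 = 0.273928.
Mean = 1/λ = 3.65059 minutes.

3.651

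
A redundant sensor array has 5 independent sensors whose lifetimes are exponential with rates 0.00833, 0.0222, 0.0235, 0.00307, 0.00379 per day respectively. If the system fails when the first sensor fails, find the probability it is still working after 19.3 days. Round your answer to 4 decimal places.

0.3088

The time to first failure is exponential with rate Σλ = 0.00833 + 0.0222 + 0.0235 + 0.00307 + 0.00379 = 0.06089.
P(min > 19.3) = e^(−0.06089·19.3) = e^(−1.1752) ≈ 0.3088.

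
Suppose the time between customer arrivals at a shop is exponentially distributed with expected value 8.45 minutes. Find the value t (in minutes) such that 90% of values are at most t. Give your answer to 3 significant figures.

19.5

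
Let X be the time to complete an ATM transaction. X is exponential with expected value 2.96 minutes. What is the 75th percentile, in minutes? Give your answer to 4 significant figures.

The rate is λ = 1/2.96 = 0.337838 per minute.
Set 1 − e^(−λt) = 0.75, so t = −ln(0.25)/λ = 1.3863/0.337838 ≈ 4.10343 minutes.

4.103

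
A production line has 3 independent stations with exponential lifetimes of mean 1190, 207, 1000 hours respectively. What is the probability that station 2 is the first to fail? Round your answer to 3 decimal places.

Rates: λ_i = 1/mean_i → 0.000840336, 0.00483092, 0.001; Σλ = 0.00667125.
P(station 2 first) = λ_2/Σλ = 0.00483092/0.00667125 ≈ 0.724.

0.724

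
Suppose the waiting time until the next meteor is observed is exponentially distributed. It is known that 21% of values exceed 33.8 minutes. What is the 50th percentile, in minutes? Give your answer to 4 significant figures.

15.01

e^(−λ·33.8) = 0.21 ⇒ λ = −ln(0.21)/33.8 = 0.046173.
50th percentile: 1 − e^(−λt) = 0.5, t = −ln(0.5)/λ = 15.012 minutes.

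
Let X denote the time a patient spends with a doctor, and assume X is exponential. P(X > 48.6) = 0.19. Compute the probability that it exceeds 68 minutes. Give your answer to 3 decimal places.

e^(−λ·48.6) = 0.19 ⇒ λ = −ln(0.19)/48.6 = 0.0341714.
P(X > 68) = e^(−0.0341714·68) = e^(−2.3237) ≈ 0.098.

0.098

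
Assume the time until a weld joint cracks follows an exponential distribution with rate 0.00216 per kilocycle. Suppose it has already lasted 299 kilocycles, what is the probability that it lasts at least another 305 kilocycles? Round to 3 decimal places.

0.517

The exponential is memoryless, so the remaining time is again Exp(λ): the condition X > 299 is irrelevant.
P(X > 305) = e^(−0.6588) ≈ 0.517.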